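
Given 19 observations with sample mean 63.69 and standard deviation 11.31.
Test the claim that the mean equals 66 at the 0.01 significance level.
One-sample t-test:
H₀: μ = 66
H₁: μ ≠ 66
df = n - 1 = 18
t = (x̄ - μ₀) / (s/√n) = (63.69 - 66) / (11.31/√19) = -0.890
p-value = 0.3851

Since p-value > α = 0.01, we fail to reject H₀.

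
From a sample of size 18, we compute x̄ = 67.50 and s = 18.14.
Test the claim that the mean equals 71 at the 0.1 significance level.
One-sample t-test:
H₀: μ = 71
H₁: μ ≠ 71
df = n - 1 = 17
t = (x̄ - μ₀) / (s/√n) = (67.50 - 71) / (18.14/√18) = -0.819
p-value = 0.4243

Since p-value > α = 0.1, we fail to reject H₀.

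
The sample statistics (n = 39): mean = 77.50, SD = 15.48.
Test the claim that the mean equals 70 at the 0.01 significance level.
One-sample t-test:
H₀: μ = 70
H₁: μ ≠ 70
df = n - 1 = 38
t = (x̄ - μ₀) / (s/√n) = (77.50 - 70) / (15.48/√39) = 3.026
p-value = 0.0044

Since p-value < α = 0.01, we reject H₀.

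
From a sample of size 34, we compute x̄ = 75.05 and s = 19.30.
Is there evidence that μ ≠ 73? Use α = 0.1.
One-sample t-test:
H₀: μ = 73
H₁: μ ≠ 73
df = n - 1 = 33
t = (x̄ - μ₀) / (s/√n) = (75.05 - 73) / (19.30/√34) = 0.619
p-value = 0.5399

Since p-value > α = 0.1, we fail to reject H₀.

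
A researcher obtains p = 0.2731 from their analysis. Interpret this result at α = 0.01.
Since p = 0.2731 > α = 0.01, fail to reject H₀.
There is insufficient evidence to reject the null hypothesis; the result is not statistically significant at the 0.01 level.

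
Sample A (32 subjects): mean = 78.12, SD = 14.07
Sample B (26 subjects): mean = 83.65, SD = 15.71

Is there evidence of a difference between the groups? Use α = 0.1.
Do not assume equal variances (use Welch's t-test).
Welch's two-sample t-test:
H₀: μ₁ = μ₂
H₁: μ₁ ≠ μ₂
s₁²/n₁ = 14.07²/32 = 6.1864,  s₂²/n₂ = 15.71²/26 = 9.4925
SE = √(s₁²/n₁ + s₂²/n₂) = √(6.1864 + 9.4925) = 3.9597
df (Welch-Satterthwaite) = (s₁²/n₁ + s₂²/n₂)² / [(s₁²/n₁)²/(n₁-1) + (s₂²/n₂)²/(n₂-1)] ≈ 50.80
t = (x̄₁ - x̄₂) / SE = (78.12 - 83.65) / 3.9597 = -5.53 / 3.9597 = -1.397
p-value = 0.1686

Since p-value > α = 0.1, we fail to reject H₀.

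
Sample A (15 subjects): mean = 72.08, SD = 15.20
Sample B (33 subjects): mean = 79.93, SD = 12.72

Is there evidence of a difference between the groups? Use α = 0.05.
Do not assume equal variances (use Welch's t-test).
Welch's two-sample t-test:
H₀: μ₁ = μ₂
H₁: μ₁ ≠ μ₂
s₁²/n₁ = 15.20²/15 = 15.4027,  s₂²/n₂ = 12.72²/33 = 4.9030
SE = √(s₁²/n₁ + s₂²/n₂) = √(15.4027 + 4.9030) = 4.5062
df (Welch-Satterthwaite) = (s₁²/n₁ + s₂²/n₂)² / [(s₁²/n₁)²/(n₁-1) + (s₂²/n₂)²/(n₂-1)] ≈ 23.30
t = (x̄₁ - x̄₂) / SE = (72.08 - 79.93) / 4.5062 = -7.85 / 4.5062 = -1.742
p-value = 0.0947

Since p-value > α = 0.05, we fail to reject H₀.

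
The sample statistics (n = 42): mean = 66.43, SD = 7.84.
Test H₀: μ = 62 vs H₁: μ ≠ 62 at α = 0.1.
One-sample t-test:
H₀: μ = 62
H₁: μ ≠ 62
df = n - 1 = 41
t = (x̄ - μ₀) / (s/√n) = (66.43 - 62) / (7.84/√42) = 3.662
p-value = 0.0007

Since p-value < α = 0.1, we reject H₀.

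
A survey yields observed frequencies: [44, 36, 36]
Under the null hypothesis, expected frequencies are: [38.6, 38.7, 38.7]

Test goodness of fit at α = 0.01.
Chi-square goodness of fit test:
H₀: observed counts match expected distribution
H₁: observed counts differ from expected distribution
df = k - 1 = 2
χ² = Σ(O - E)²/E
   = (44 - 38.6)²/38.6 + (36 - 38.7)²/38.7 + (36 - 38.7)²/38.7
   = 0.755 + 0.188 + 0.188
   = 1.13
p-value = 0.5677

Since p-value > α = 0.01, we fail to reject H₀.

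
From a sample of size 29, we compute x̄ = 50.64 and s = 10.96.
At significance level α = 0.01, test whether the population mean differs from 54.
One-sample t-test:
H₀: μ = 54
H₁: μ ≠ 54
df = n - 1 = 28
t = (x̄ - μ₀) / (s/√n) = (50.64 - 54) / (10.96/√29) = -1.651
p-value = 0.1099

Since p-value > α = 0.01, we fail to reject H₀.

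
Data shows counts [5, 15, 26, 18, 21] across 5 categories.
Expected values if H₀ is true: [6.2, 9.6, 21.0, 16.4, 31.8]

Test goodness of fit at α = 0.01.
Chi-square goodness of fit test:
H₀: observed counts match expected distribution
H₁: observed counts differ from expected distribution
df = k - 1 = 4
χ² = Σ(O - E)²/E
   = (5 - 6.2)²/6.2 + (15 - 9.6)²/9.6 + (26 - 21.0)²/21.0 + (18 - 16.4)²/16.4 + (21 - 31.8)²/31.8
   = 0.232 + 3.038 + 1.190 + 0.156 + 3.668
   = 8.28
p-value = 0.0817

Since p-value > α = 0.01, we fail to reject H₀.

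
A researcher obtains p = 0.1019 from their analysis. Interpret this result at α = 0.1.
Since p = 0.1019 > α = 0.1, fail to reject H₀.
There is insufficient evidence to reject the null hypothesis; the result is not statistically significant at the 0.1 level.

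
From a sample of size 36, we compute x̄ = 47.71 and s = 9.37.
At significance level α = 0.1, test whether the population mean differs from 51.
One-sample t-test:
H₀: μ = 51
H₁: μ ≠ 51
df = n - 1 = 35
t = (x̄ - μ₀) / (s/√n) = (47.71 - 51) / (9.37/√36) = -2.107
p-value = 0.0424

Since p-value < α = 0.1, we reject H₀.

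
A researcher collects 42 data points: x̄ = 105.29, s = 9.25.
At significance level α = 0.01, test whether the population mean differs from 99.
One-sample t-test:
H₀: μ = 99
H₁: μ ≠ 99
df = n - 1 = 41
t = (x̄ - μ₀) / (s/√n) = (105.29 - 99) / (9.25/√42) = 4.407
p-value = 0.0001

Since p-value < α = 0.01, we reject H₀.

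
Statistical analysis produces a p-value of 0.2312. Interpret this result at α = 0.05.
Since p = 0.2312 > α = 0.05, fail to reject H₀.
There is insufficient evidence to reject the null hypothesis; the result is not statistically significant at the 0.05 level.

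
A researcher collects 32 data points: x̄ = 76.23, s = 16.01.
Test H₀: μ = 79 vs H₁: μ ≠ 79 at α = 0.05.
One-sample t-test:
H₀: μ = 79
H₁: μ ≠ 79
df = n - 1 = 31
t = (x̄ - μ₀) / (s/√n) = (76.23 - 79) / (16.01/√32) = -0.979
p-value = 0.3353

Since p-value > α = 0.05, we fail to reject H₀.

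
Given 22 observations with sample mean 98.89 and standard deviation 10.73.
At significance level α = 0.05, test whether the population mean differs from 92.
One-sample t-test:
H₀: μ = 92
H₁: μ ≠ 92
df = n - 1 = 21
t = (x̄ - μ₀) / (s/√n) = (98.89 - 92) / (10.73/√22) = 3.012
p-value = 0.0066

Since p-value < α = 0.05, we reject H₀.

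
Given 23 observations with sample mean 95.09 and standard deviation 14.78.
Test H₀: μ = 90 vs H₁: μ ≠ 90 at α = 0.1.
One-sample t-test:
H₀: μ = 90
H₁: μ ≠ 90
df = n - 1 = 22
t = (x̄ - μ₀) / (s/√n) = (95.09 - 90) / (14.78/√23) = 1.652
p-value = 0.1128

Since p-value > α = 0.1, we fail to reject H₀.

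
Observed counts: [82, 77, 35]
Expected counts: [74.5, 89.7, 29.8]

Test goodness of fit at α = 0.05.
Chi-square goodness of fit test:
H₀: observed counts match expected distribution
H₁: observed counts differ from expected distribution
df = k - 1 = 2
χ² = Σ(O - E)²/E
   = (82 - 74.5)²/74.5 + (77 - 89.7)²/89.7 + (35 - 29.8)²/29.8
   = 0.755 + 1.798 + 0.907
   = 3.46
p-value = 0.1772

Since p-value > α = 0.05, we fail to reject H₀.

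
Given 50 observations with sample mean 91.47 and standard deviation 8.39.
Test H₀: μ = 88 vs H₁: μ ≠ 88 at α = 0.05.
One-sample t-test:
H₀: μ = 88
H₁: μ ≠ 88
df = n - 1 = 49
t = (x̄ - μ₀) / (s/√n) = (91.47 - 88) / (8.39/√50) = 2.925
p-value = 0.0052

Since p-value < α = 0.05, we reject H₀.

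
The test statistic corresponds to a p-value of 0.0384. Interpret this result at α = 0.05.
Since p = 0.0384 < α = 0.05, reject H₀.
There is sufficient evidence to reject the null hypothesis; the result is statistically significant at the 0.05 level.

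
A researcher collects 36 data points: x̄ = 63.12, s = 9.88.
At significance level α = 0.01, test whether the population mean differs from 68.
One-sample t-test:
H₀: μ = 68
H₁: μ ≠ 68
df = n - 1 = 35
t = (x̄ - μ₀) / (s/√n) = (63.12 - 68) / (9.88/√36) = -2.964
p-value = 0.0054

Since p-value < α = 0.01, we reject H₀.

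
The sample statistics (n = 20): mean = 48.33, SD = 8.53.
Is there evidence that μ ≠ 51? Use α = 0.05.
One-sample t-test:
H₀: μ = 51
H₁: μ ≠ 51
df = n - 1 = 19
t = (x̄ - μ₀) / (s/√n) = (48.33 - 51) / (8.53/√20) = -1.400
p-value = 0.1777

Since p-value > α = 0.05, we fail to reject H₀.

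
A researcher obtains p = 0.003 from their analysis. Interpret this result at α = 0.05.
Since p = 0.003 < α = 0.05, reject H₀.
There is sufficient evidence to reject the null hypothesis; the result is statistically significant at the 0.05 level.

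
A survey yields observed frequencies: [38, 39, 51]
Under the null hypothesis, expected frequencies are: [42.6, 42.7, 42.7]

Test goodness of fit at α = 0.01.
Chi-square goodness of fit test:
H₀: observed counts match expected distribution
H₁: observed counts differ from expected distribution
df = k - 1 = 2
χ² = Σ(O - E)²/E
   = (38 - 42.6)²/42.6 + (39 - 42.7)²/42.7 + (51 - 42.7)²/42.7
   = 0.497 + 0.321 + 1.613
   = 2.43
p-value = 0.2966

Since p-value > α = 0.01, we fail to reject H₀.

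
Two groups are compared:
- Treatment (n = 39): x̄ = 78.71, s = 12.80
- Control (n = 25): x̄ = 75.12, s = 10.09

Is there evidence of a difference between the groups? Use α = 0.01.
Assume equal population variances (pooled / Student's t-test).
Student's two-sample t-test (equal variances):
H₀: μ₁ = μ₂
H₁: μ₁ ≠ μ₂
df = n₁ + n₂ - 2 = 62
Pooled variance s_p² = [(n₁-1)s₁² + (n₂-1)s₂²] / (n₁ + n₂ - 2) = [(38)(12.80²) + (24)(10.09²)] / 62 = 139.8277
SE = √(s_p²(1/n₁ + 1/n₂)) = √(139.8277 × (1/39 + 1/25)) = 3.0296
t = (x̄₁ - x̄₂) / SE = (78.71 - 75.12) / 3.0296 = 3.59 / 3.0296 = 1.185
p-value = 0.2405

Since p-value > α = 0.01, we fail to reject H₀.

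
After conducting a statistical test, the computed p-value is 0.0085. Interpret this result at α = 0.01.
Since p = 0.0085 < α = 0.01, reject H₀.
There is sufficient evidence to reject the null hypothesis; the result is statistically significant at the 0.01 level.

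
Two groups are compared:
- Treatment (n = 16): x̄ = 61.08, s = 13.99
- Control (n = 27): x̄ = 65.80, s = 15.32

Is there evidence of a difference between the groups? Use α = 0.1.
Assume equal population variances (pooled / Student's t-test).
Student's two-sample t-test (equal variances):
H₀: μ₁ = μ₂
H₁: μ₁ ≠ μ₂
df = n₁ + n₂ - 2 = 41
Pooled variance s_p² = [(n₁-1)s₁² + (n₂-1)s₂²] / (n₁ + n₂ - 2) = [(15)(13.99²) + (26)(15.32²)] / 41 = 220.4406
SE = √(s_p²(1/n₁ + 1/n₂)) = √(220.4406 × (1/16 + 1/27)) = 4.6842
t = (x̄₁ - x̄₂) / SE = (61.08 - 65.80) / 4.6842 = -4.72 / 4.6842 = -1.008
p-value = 0.3195

Since p-value > α = 0.1, we fail to reject H₀.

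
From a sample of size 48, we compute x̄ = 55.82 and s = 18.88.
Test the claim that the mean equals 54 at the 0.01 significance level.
One-sample t-test:
H₀: μ = 54
H₁: μ ≠ 54
df = n - 1 = 47
t = (x̄ - μ₀) / (s/√n) = (55.82 - 54) / (18.88/√48) = 0.668
p-value = 0.5075

Since p-value > α = 0.01, we fail to reject H₀.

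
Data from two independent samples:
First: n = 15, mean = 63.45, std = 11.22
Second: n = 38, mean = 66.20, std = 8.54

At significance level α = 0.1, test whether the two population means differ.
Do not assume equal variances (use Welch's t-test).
Welch's two-sample t-test:
H₀: μ₁ = μ₂
H₁: μ₁ ≠ μ₂
s₁²/n₁ = 11.22²/15 = 8.3926,  s₂²/n₂ = 8.54²/38 = 1.9193
SE = √(s₁²/n₁ + s₂²/n₂) = √(8.3926 + 1.9193) = 3.2112
df (Welch-Satterthwaite) = (s₁²/n₁ + s₂²/n₂)² / [(s₁²/n₁)²/(n₁-1) + (s₂²/n₂)²/(n₂-1)] ≈ 20.73
t = (x̄₁ - x̄₂) / SE = (63.45 - 66.20) / 3.2112 = -2.75 / 3.2112 = -0.856
p-value = 0.4016

Since p-value > α = 0.1, we fail to reject H₀.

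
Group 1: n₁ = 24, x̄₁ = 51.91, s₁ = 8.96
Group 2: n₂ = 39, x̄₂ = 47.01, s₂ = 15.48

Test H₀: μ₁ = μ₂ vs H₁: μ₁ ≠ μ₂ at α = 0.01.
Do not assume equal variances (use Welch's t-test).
Welch's two-sample t-test:
H₀: μ₁ = μ₂
H₁: μ₁ ≠ μ₂
s₁²/n₁ = 8.96²/24 = 3.3451,  s₂²/n₂ = 15.48²/39 = 6.1444
SE = √(s₁²/n₁ + s₂²/n₂) = √(3.3451 + 6.1444) = 3.0805
df (Welch-Satterthwaite) = (s₁²/n₁ + s₂²/n₂)² / [(s₁²/n₁)²/(n₁-1) + (s₂²/n₂)²/(n₂-1)] ≈ 60.84
t = (x̄₁ - x̄₂) / SE = (51.91 - 47.01) / 3.0805 = 4.90 / 3.0805 = 1.591
p-value = 0.1169

Since p-value > α = 0.01, we fail to reject H₀.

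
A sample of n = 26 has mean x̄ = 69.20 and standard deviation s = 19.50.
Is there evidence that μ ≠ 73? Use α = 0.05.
One-sample t-test:
H₀: μ = 73
H₁: μ ≠ 73
df = n - 1 = 25
t = (x̄ - μ₀) / (s/√n) = (69.20 - 73) / (19.50/√26) = -0.994
p-value = 0.3299

Since p-value > α = 0.05, we fail to reject H₀.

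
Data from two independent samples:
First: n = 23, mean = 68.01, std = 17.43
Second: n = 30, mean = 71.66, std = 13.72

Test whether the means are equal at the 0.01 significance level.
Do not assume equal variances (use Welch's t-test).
Welch's two-sample t-test:
H₀: μ₁ = μ₂
H₁: μ₁ ≠ μ₂
s₁²/n₁ = 17.43²/23 = 13.2089,  s₂²/n₂ = 13.72²/30 = 6.2746
SE = √(s₁²/n₁ + s₂²/n₂) = √(13.2089 + 6.2746) = 4.4140
df (Welch-Satterthwaite) = (s₁²/n₁ + s₂²/n₂)² / [(s₁²/n₁)²/(n₁-1) + (s₂²/n₂)²/(n₂-1)] ≈ 40.87
t = (x̄₁ - x̄₂) / SE = (68.01 - 71.66) / 4.4140 = -3.65 / 4.4140 = -0.827
p-value = 0.4131

Since p-value > α = 0.01, we fail to reject H₀.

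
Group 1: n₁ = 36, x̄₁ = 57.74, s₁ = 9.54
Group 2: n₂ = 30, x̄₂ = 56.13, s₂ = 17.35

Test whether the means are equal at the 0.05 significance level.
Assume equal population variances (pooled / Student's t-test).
Student's two-sample t-test (equal variances):
H₀: μ₁ = μ₂
H₁: μ₁ ≠ μ₂
df = n₁ + n₂ - 2 = 64
Pooled variance s_p² = [(n₁-1)s₁² + (n₂-1)s₂²] / (n₁ + n₂ - 2) = [(35)(9.54²) + (29)(17.35²)] / 64 = 186.1728
SE = √(s_p²(1/n₁ + 1/n₂)) = √(186.1728 × (1/36 + 1/30)) = 3.3730
t = (x̄₁ - x̄₂) / SE = (57.74 - 56.13) / 3.3730 = 1.61 / 3.3730 = 0.477
p-value = 0.6348

Since p-value > α = 0.05, we fail to reject H₀.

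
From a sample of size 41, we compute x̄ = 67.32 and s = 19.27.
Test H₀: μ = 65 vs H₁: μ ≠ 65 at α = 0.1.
One-sample t-test:
H₀: μ = 65
H₁: μ ≠ 65
df = n - 1 = 40
t = (x̄ - μ₀) / (s/√n) = (67.32 - 65) / (19.27/√41) = 0.771
p-value = 0.4453

Since p-value > α = 0.1, we fail to reject H₀.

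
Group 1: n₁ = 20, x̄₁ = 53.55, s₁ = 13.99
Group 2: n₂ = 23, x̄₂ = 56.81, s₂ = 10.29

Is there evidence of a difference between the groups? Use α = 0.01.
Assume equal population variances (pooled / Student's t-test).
Student's two-sample t-test (equal variances):
H₀: μ₁ = μ₂
H₁: μ₁ ≠ μ₂
df = n₁ + n₂ - 2 = 41
Pooled variance s_p² = [(n₁-1)s₁² + (n₂-1)s₂²] / (n₁ + n₂ - 2) = [(19)(13.99²) + (22)(10.29²)] / 41 = 147.5154
SE = √(s_p²(1/n₁ + 1/n₂)) = √(147.5154 × (1/20 + 1/23)) = 3.7134
t = (x̄₁ - x̄₂) / SE = (53.55 - 56.81) / 3.7134 = -3.26 / 3.7134 = -0.878
p-value = 0.3851

Since p-value > α = 0.01, we fail to reject H₀.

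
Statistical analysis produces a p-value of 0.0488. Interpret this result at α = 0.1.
Since p = 0.0488 < α = 0.1, reject H₀.
There is sufficient evidence to reject the null hypothesis; the result is statistically significant at the 0.1 level.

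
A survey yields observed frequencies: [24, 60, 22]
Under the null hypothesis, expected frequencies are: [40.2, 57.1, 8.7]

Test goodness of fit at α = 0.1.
Chi-square goodness of fit test:
H₀: observed counts match expected distribution
H₁: observed counts differ from expected distribution
df = k - 1 = 2
χ² = Σ(O - E)²/E
   = (24 - 40.2)²/40.2 + (60 - 57.1)²/57.1 + (22 - 8.7)²/8.7
   = 6.528 + 0.147 + 20.332
   = 27.01
p-value < 0.0001

Since p-value < α = 0.1, we reject H₀.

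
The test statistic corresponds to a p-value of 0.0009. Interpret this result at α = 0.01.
Since p = 0.0009 < α = 0.01, reject H₀.
There is sufficient evidence to reject the null hypothesis; the result is statistically significant at the 0.01 level.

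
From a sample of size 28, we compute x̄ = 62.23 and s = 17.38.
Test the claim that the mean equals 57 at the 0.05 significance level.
One-sample t-test:
H₀: μ = 57
H₁: μ ≠ 57
df = n - 1 = 27
t = (x̄ - μ₀) / (s/√n) = (62.23 - 57) / (17.38/√28) = 1.592
p-value = 0.1230

Since p-value > α = 0.05, we fail to reject H₀.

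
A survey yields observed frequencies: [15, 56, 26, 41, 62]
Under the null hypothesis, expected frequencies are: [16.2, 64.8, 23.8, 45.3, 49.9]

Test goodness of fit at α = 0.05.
Chi-square goodness of fit test:
H₀: observed counts match expected distribution
H₁: observed counts differ from expected distribution
df = k - 1 = 4
χ² = Σ(O - E)²/E
   = (15 - 16.2)²/16.2 + (56 - 64.8)²/64.8 + (26 - 23.8)²/23.8 + (41 - 45.3)²/45.3 + (62 - 49.9)²/49.9
   = 0.089 + 1.195 + 0.203 + 0.408 + 2.934
   = 4.83
p-value = 0.3052

Since p-value > α = 0.05, we fail to reject H₀.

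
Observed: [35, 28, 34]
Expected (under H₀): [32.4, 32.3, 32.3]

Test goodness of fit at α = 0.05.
Chi-square goodness of fit test:
H₀: observed counts match expected distribution
H₁: observed counts differ from expected distribution
df = k - 1 = 2
χ² = Σ(O - E)²/E
   = (35 - 32.4)²/32.4 + (28 - 32.3)²/32.3 + (34 - 32.3)²/32.3
   = 0.209 + 0.572 + 0.089
   = 0.87
p-value = 0.6471

Since p-value > α = 0.05, we fail to reject H₀.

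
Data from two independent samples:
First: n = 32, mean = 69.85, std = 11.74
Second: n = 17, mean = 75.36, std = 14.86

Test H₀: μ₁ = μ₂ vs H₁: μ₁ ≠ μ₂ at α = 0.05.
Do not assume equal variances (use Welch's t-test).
Welch's two-sample t-test:
H₀: μ₁ = μ₂
H₁: μ₁ ≠ μ₂
s₁²/n₁ = 11.74²/32 = 4.3071,  s₂²/n₂ = 14.86²/17 = 12.9894
SE = √(s₁²/n₁ + s₂²/n₂) = √(4.3071 + 12.9894) = 4.1589
df (Welch-Satterthwaite) = (s₁²/n₁ + s₂²/n₂)² / [(s₁²/n₁)²/(n₁-1) + (s₂²/n₂)²/(n₂-1)] ≈ 26.85
t = (x̄₁ - x̄₂) / SE = (69.85 - 75.36) / 4.1589 = -5.51 / 4.1589 = -1.325
p-value = 0.1964

Since p-value > α = 0.05, we fail to reject H₀.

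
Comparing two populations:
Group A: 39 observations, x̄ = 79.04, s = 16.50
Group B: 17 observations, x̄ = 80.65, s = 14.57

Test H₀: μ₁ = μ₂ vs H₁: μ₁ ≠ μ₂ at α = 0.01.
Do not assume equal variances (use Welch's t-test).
Welch's two-sample t-test:
H₀: μ₁ = μ₂
H₁: μ₁ ≠ μ₂
s₁²/n₁ = 16.50²/39 = 6.9808,  s₂²/n₂ = 14.57²/17 = 12.4873
SE = √(s₁²/n₁ + s₂²/n₂) = √(6.9808 + 12.4873) = 4.4123
df (Welch-Satterthwaite) = (s₁²/n₁ + s₂²/n₂)² / [(s₁²/n₁)²/(n₁-1) + (s₂²/n₂)²/(n₂-1)] ≈ 34.37
t = (x̄₁ - x̄₂) / SE = (79.04 - 80.65) / 4.4123 = -1.61 / 4.4123 = -0.365
p-value = 0.7174

Since p-value > α = 0.01, we fail to reject H₀.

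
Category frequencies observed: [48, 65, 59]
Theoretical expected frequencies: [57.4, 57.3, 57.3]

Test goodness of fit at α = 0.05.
Chi-square goodness of fit test:
H₀: observed counts match expected distribution
H₁: observed counts differ from expected distribution
df = k - 1 = 2
χ² = Σ(O - E)²/E
   = (48 - 57.4)²/57.4 + (65 - 57.3)²/57.3 + (59 - 57.3)²/57.3
   = 1.539 + 1.035 + 0.050
   = 2.62
p-value = 0.2692

Since p-value > α = 0.05, we fail to reject H₀.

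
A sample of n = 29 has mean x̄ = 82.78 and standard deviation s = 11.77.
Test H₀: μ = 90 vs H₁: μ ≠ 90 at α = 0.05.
One-sample t-test:
H₀: μ = 90
H₁: μ ≠ 90
df = n - 1 = 28
t = (x̄ - μ₀) / (s/√n) = (82.78 - 90) / (11.77/√29) = -3.303
p-value = 0.0026

Since p-value < α = 0.05, we reject H₀.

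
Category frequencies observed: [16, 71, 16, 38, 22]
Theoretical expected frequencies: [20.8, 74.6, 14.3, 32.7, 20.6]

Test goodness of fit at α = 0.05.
Chi-square goodness of fit test:
H₀: observed counts match expected distribution
H₁: observed counts differ from expected distribution
df = k - 1 = 4
χ² = Σ(O - E)²/E
   = (16 - 20.8)²/20.8 + (71 - 74.6)²/74.6 + (16 - 14.3)²/14.3 + (38 - 32.7)²/32.7 + (22 - 20.6)²/20.6
   = 1.108 + 0.174 + 0.202 + 0.859 + 0.095
   = 2.44
p-value = 0.6558

Since p-value > α = 0.05, we fail to reject H₀.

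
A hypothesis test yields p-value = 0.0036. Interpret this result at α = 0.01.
Since p = 0.0036 < α = 0.01, reject H₀.
There is sufficient evidence to reject the null hypothesis; the result is statistically significant at the 0.01 level.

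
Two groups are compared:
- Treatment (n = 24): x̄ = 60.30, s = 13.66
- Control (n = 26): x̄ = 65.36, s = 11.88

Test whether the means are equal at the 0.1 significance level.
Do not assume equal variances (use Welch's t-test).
Welch's two-sample t-test:
H₀: μ₁ = μ₂
H₁: μ₁ ≠ μ₂
s₁²/n₁ = 13.66²/24 = 7.7748,  s₂²/n₂ = 11.88²/26 = 5.4282
SE = √(s₁²/n₁ + s₂²/n₂) = √(7.7748 + 5.4282) = 3.6336
df (Welch-Satterthwaite) = (s₁²/n₁ + s₂²/n₂)² / [(s₁²/n₁)²/(n₁-1) + (s₂²/n₂)²/(n₂-1)] ≈ 45.79
t = (x̄₁ - x̄₂) / SE = (60.30 - 65.36) / 3.6336 = -5.06 / 3.6336 = -1.393
p-value = 0.1705

Since p-value > α = 0.1, we fail to reject H₀.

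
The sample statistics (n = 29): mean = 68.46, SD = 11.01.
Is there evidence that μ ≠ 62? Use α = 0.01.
One-sample t-test:
H₀: μ = 62
H₁: μ ≠ 62
df = n - 1 = 28
t = (x̄ - μ₀) / (s/√n) = (68.46 - 62) / (11.01/√29) = 3.160
p-value = 0.0038

Since p-value < α = 0.01, we reject H₀.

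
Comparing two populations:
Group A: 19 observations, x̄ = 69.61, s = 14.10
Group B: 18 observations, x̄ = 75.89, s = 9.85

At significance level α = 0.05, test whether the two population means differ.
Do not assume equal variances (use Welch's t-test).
Welch's two-sample t-test:
H₀: μ₁ = μ₂
H₁: μ₁ ≠ μ₂
s₁²/n₁ = 14.10²/19 = 10.4637,  s₂²/n₂ = 9.85²/18 = 5.3901
SE = √(s₁²/n₁ + s₂²/n₂) = √(10.4637 + 5.3901) = 3.9817
df (Welch-Satterthwaite) = (s₁²/n₁ + s₂²/n₂)² / [(s₁²/n₁)²/(n₁-1) + (s₂²/n₂)²/(n₂-1)] ≈ 32.26
t = (x̄₁ - x̄₂) / SE = (69.61 - 75.89) / 3.9817 = -6.28 / 3.9817 = -1.577
p-value = 0.1245

Since p-value > α = 0.05, we fail to reject H₀.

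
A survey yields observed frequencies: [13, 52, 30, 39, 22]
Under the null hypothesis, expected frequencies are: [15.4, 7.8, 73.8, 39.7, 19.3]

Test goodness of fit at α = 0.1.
Chi-square goodness of fit test:
H₀: observed counts match expected distribution
H₁: observed counts differ from expected distribution
df = k - 1 = 4
χ² = Σ(O - E)²/E
   = (13 - 15.4)²/15.4 + (52 - 7.8)²/7.8 + (30 - 73.8)²/73.8 + (39 - 39.7)²/39.7 + (22 - 19.3)²/19.3
   = 0.374 + 250.467 + 25.995 + 0.012 + 0.378
   = 277.23
p-value < 0.0001

Since p-value < α = 0.1, we reject H₀.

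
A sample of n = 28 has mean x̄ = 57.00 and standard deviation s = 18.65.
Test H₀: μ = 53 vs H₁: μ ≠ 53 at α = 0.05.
One-sample t-test:
H₀: μ = 53
H₁: μ ≠ 53
df = n - 1 = 27
t = (x̄ - μ₀) / (s/√n) = (57.00 - 53) / (18.65/√28) = 1.135
p-value = 0.2664

Since p-value > α = 0.05, we fail to reject H₀.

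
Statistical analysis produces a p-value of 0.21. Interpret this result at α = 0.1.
Since p = 0.21 > α = 0.1, fail to reject H₀.
There is insufficient evidence to reject the null hypothesis; the result is not statistically significant at the 0.1 level.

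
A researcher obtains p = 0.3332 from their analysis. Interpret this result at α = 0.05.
Since p = 0.3332 > α = 0.05, fail to reject H₀.
There is insufficient evidence to reject the null hypothesis; the result is not statistically significant at the 0.05 level.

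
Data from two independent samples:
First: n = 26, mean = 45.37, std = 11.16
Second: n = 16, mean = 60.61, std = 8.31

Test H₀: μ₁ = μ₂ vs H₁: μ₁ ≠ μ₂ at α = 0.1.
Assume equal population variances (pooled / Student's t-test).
Student's two-sample t-test (equal variances):
H₀: μ₁ = μ₂
H₁: μ₁ ≠ μ₂
df = n₁ + n₂ - 2 = 40
Pooled variance s_p² = [(n₁-1)s₁² + (n₂-1)s₂²] / (n₁ + n₂ - 2) = [(25)(11.16²) + (15)(8.31²)] / 40 = 103.7370
SE = √(s_p²(1/n₁ + 1/n₂)) = √(103.7370 × (1/26 + 1/16)) = 3.2363
t = (x̄₁ - x̄₂) / SE = (45.37 - 60.61) / 3.2363 = -15.24 / 3.2363 = -4.709
p-value < 0.0001

Since p-value < α = 0.1, we reject H₀.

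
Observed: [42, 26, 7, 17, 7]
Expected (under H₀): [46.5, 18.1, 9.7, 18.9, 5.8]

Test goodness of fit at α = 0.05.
Chi-square goodness of fit test:
H₀: observed counts match expected distribution
H₁: observed counts differ from expected distribution
df = k - 1 = 4
χ² = Σ(O - E)²/E
   = (42 - 46.5)²/46.5 + (26 - 18.1)²/18.1 + (7 - 9.7)²/9.7 + (17 - 18.9)²/18.9 + (7 - 5.8)²/5.8
   = 0.435 + 3.448 + 0.752 + 0.191 + 0.248
   = 5.07
p-value = 0.2798

Since p-value > α = 0.05, we fail to reject H₀.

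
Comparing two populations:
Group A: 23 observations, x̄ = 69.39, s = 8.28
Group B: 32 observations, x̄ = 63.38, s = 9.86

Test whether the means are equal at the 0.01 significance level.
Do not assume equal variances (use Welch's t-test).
Welch's two-sample t-test:
H₀: μ₁ = μ₂
H₁: μ₁ ≠ μ₂
s₁²/n₁ = 8.28²/23 = 2.9808,  s₂²/n₂ = 9.86²/32 = 3.0381
SE = √(s₁²/n₁ + s₂²/n₂) = √(2.9808 + 3.0381) = 2.4533
df (Welch-Satterthwaite) = (s₁²/n₁ + s₂²/n₂)² / [(s₁²/n₁)²/(n₁-1) + (s₂²/n₂)²/(n₂-1)] ≈ 51.63
t = (x̄₁ - x̄₂) / SE = (69.39 - 63.38) / 2.4533 = 6.01 / 2.4533 = 2.450
p-value = 0.0177

Since p-value > α = 0.01, we fail to reject H₀.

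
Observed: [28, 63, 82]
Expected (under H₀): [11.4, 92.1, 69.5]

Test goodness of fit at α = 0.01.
Chi-square goodness of fit test:
H₀: observed counts match expected distribution
H₁: observed counts differ from expected distribution
df = k - 1 = 2
χ² = Σ(O - E)²/E
   = (28 - 11.4)²/11.4 + (63 - 92.1)²/92.1 + (82 - 69.5)²/69.5
   = 24.172 + 9.194 + 2.248
   = 35.61
p-value < 0.0001

Since p-value < α = 0.01, we reject H₀.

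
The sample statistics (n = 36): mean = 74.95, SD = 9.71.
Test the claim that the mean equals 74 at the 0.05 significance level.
One-sample t-test:
H₀: μ = 74
H₁: μ ≠ 74
df = n - 1 = 35
t = (x̄ - μ₀) / (s/√n) = (74.95 - 74) / (9.71/√36) = 0.587
p-value = 0.5610

Since p-value > α = 0.05, we fail to reject H₀.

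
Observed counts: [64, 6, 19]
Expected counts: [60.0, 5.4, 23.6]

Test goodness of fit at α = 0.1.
Chi-square goodness of fit test:
H₀: observed counts match expected distribution
H₁: observed counts differ from expected distribution
df = k - 1 = 2
χ² = Σ(O - E)²/E
   = (64 - 60.0)²/60.0 + (6 - 5.4)²/5.4 + (19 - 23.6)²/23.6
   = 0.267 + 0.067 + 0.897
   = 1.23
p-value = 0.5407

Since p-value > α = 0.1, we fail to reject H₀.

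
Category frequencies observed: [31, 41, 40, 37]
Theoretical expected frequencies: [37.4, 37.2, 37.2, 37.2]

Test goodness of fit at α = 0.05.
Chi-square goodness of fit test:
H₀: observed counts match expected distribution
H₁: observed counts differ from expected distribution
df = k - 1 = 3
χ² = Σ(O - E)²/E
   = (31 - 37.4)²/37.4 + (41 - 37.2)²/37.2 + (40 - 37.2)²/37.2 + (37 - 37.2)²/37.2
   = 1.095 + 0.388 + 0.211 + 0.001
   = 1.70
p-value = 0.6380

Since p-value > α = 0.05, we fail to reject H₀.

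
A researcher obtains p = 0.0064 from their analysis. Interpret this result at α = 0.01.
Since p = 0.0064 < α = 0.01, reject H₀.
There is sufficient evidence to reject the null hypothesis; the result is statistically significant at the 0.01 level.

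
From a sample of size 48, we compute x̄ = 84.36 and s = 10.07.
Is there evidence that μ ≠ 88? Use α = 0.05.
One-sample t-test:
H₀: μ = 88
H₁: μ ≠ 88
df = n - 1 = 47
t = (x̄ - μ₀) / (s/√n) = (84.36 - 88) / (10.07/√48) = -2.504
p-value = 0.0158

Since p-value < α = 0.05, we reject H₀.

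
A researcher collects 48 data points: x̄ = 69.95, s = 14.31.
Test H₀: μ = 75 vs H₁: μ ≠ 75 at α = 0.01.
One-sample t-test:
H₀: μ = 75
H₁: μ ≠ 75
df = n - 1 = 47
t = (x̄ - μ₀) / (s/√n) = (69.95 - 75) / (14.31/√48) = -2.445
p-value = 0.0183

Since p-value > α = 0.01, we fail to reject H₀.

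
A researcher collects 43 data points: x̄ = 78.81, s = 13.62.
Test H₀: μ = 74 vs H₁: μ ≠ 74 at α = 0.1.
One-sample t-test:
H₀: μ = 74
H₁: μ ≠ 74
df = n - 1 = 42
t = (x̄ - μ₀) / (s/√n) = (78.81 - 74) / (13.62/√43) = 2.316
p-value = 0.0255

Since p-value < α = 0.1, we reject H₀.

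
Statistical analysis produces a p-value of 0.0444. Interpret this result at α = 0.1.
Since p = 0.0444 < α = 0.1, reject H₀.
There is sufficient evidence to reject the null hypothesis; the result is statistically significant at the 0.1 level.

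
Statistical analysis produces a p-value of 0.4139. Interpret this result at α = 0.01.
Since p = 0.4139 > α = 0.01, fail to reject H₀.
There is insufficient evidence to reject the null hypothesis; the result is not statistically significant at the 0.01 level.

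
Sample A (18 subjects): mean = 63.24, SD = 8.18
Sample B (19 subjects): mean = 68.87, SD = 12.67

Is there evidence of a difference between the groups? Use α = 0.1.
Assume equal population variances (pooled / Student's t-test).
Student's two-sample t-test (equal variances):
H₀: μ₁ = μ₂
H₁: μ₁ ≠ μ₂
df = n₁ + n₂ - 2 = 35
Pooled variance s_p² = [(n₁-1)s₁² + (n₂-1)s₂²] / (n₁ + n₂ - 2) = [(17)(8.18²) + (18)(12.67²)] / 35 = 115.0580
SE = √(s_p²(1/n₁ + 1/n₂)) = √(115.0580 × (1/18 + 1/19)) = 3.5281
t = (x̄₁ - x̄₂) / SE = (63.24 - 68.87) / 3.5281 = -5.63 / 3.5281 = -1.596
p-value = 0.1195

Since p-value > α = 0.1, we fail to reject H₀.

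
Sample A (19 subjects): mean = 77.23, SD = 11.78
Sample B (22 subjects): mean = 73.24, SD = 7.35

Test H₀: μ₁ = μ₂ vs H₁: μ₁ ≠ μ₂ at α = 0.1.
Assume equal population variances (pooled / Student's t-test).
Student's two-sample t-test (equal variances):
H₀: μ₁ = μ₂
H₁: μ₁ ≠ μ₂
df = n₁ + n₂ - 2 = 39
Pooled variance s_p² = [(n₁-1)s₁² + (n₂-1)s₂²] / (n₁ + n₂ - 2) = [(18)(11.78²) + (21)(7.35²)] / 39 = 93.1360
SE = √(s_p²(1/n₁ + 1/n₂)) = √(93.1360 × (1/19 + 1/22)) = 3.0225
t = (x̄₁ - x̄₂) / SE = (77.23 - 73.24) / 3.0225 = 3.99 / 3.0225 = 1.320
p-value = 0.1945

Since p-value > α = 0.1, we fail to reject H₀.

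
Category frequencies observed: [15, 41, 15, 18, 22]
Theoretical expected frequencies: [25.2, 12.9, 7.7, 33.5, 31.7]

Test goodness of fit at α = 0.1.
Chi-square goodness of fit test:
H₀: observed counts match expected distribution
H₁: observed counts differ from expected distribution
df = k - 1 = 4
χ² = Σ(O - E)²/E
   = (15 - 25.2)²/25.2 + (41 - 12.9)²/12.9 + (15 - 7.7)²/7.7 + (18 - 33.5)²/33.5 + (22 - 31.7)²/31.7
   = 4.129 + 61.210 + 6.921 + 7.172 + 2.968
   = 82.40
p-value < 0.0001

Since p-value < α = 0.1, we reject H₀.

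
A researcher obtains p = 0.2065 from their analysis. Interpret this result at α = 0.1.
Since p = 0.2065 > α = 0.1, fail to reject H₀.
There is insufficient evidence to reject the null hypothesis; the result is not statistically significant at the 0.1 level.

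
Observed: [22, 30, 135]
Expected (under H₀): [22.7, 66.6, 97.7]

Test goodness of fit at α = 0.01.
Chi-square goodness of fit test:
H₀: observed counts match expected distribution
H₁: observed counts differ from expected distribution
df = k - 1 = 2
χ² = Σ(O - E)²/E
   = (22 - 22.7)²/22.7 + (30 - 66.6)²/66.6 + (135 - 97.7)²/97.7
   = 0.022 + 20.114 + 14.240
   = 34.38
p-value < 0.0001

Since p-value < α = 0.01, we reject H₀.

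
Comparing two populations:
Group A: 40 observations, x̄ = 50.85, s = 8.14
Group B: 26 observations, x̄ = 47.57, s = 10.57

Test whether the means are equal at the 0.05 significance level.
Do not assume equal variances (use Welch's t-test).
Welch's two-sample t-test:
H₀: μ₁ = μ₂
H₁: μ₁ ≠ μ₂
s₁²/n₁ = 8.14²/40 = 1.6565,  s₂²/n₂ = 10.57²/26 = 4.2971
SE = √(s₁²/n₁ + s₂²/n₂) = √(1.6565 + 4.2971) = 2.4400
df (Welch-Satterthwaite) = (s₁²/n₁ + s₂²/n₂)² / [(s₁²/n₁)²/(n₁-1) + (s₂²/n₂)²/(n₂-1)] ≈ 43.82
t = (x̄₁ - x̄₂) / SE = (50.85 - 47.57) / 2.4400 = 3.28 / 2.4400 = 1.344
p-value = 0.1858

Since p-value > α = 0.05, we fail to reject H₀.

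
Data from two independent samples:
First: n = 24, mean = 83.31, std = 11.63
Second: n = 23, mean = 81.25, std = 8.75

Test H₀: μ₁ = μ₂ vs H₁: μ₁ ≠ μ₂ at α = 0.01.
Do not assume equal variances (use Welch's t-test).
Welch's two-sample t-test:
H₀: μ₁ = μ₂
H₁: μ₁ ≠ μ₂
s₁²/n₁ = 11.63²/24 = 5.6357,  s₂²/n₂ = 8.75²/23 = 3.3288
SE = √(s₁²/n₁ + s₂²/n₂) = √(5.6357 + 3.3288) = 2.9941
df (Welch-Satterthwaite) = (s₁²/n₁ + s₂²/n₂)² / [(s₁²/n₁)²/(n₁-1) + (s₂²/n₂)²/(n₂-1)] ≈ 42.64
t = (x̄₁ - x̄₂) / SE = (83.31 - 81.25) / 2.9941 = 2.06 / 2.9941 = 0.688
p-value = 0.4952

Since p-value > α = 0.01, we fail to reject H₀.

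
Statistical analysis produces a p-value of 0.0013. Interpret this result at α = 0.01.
Since p = 0.0013 < α = 0.01, reject H₀.
There is sufficient evidence to reject the null hypothesis; the result is statistically significant at the 0.01 level.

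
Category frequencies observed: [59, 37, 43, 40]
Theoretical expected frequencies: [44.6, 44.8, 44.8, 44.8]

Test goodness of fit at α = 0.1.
Chi-square goodness of fit test:
H₀: observed counts match expected distribution
H₁: observed counts differ from expected distribution
df = k - 1 = 3
χ² = Σ(O - E)²/E
   = (59 - 44.6)²/44.6 + (37 - 44.8)²/44.8 + (43 - 44.8)²/44.8 + (40 - 44.8)²/44.8
   = 4.649 + 1.358 + 0.072 + 0.514
   = 6.59
p-value = 0.0860

Since p-value < α = 0.1, we reject H₀.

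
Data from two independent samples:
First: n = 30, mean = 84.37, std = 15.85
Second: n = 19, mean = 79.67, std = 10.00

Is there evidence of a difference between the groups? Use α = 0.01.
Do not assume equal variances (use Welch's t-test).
Welch's two-sample t-test:
H₀: μ₁ = μ₂
H₁: μ₁ ≠ μ₂
s₁²/n₁ = 15.85²/30 = 8.3741,  s₂²/n₂ = 10.00²/19 = 5.2632
SE = √(s₁²/n₁ + s₂²/n₂) = √(8.3741 + 5.2632) = 3.6929
df (Welch-Satterthwaite) = (s₁²/n₁ + s₂²/n₂)² / [(s₁²/n₁)²/(n₁-1) + (s₂²/n₂)²/(n₂-1)] ≈ 47.00
t = (x̄₁ - x̄₂) / SE = (84.37 - 79.67) / 3.6929 = 4.70 / 3.6929 = 1.273
p-value = 0.2094

Since p-value > α = 0.01, we fail to reject H₀.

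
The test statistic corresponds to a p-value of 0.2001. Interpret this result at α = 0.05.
Since p = 0.2001 > α = 0.05, fail to reject H₀.
There is insufficient evidence to reject the null hypothesis; the result is not statistically significant at the 0.05 level.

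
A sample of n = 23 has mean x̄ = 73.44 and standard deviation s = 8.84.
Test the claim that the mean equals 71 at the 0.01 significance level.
One-sample t-test:
H₀: μ = 71
H₁: μ ≠ 71
df = n - 1 = 22
t = (x̄ - μ₀) / (s/√n) = (73.44 - 71) / (8.84/√23) = 1.324
p-value = 0.1992

Since p-value > α = 0.01, we fail to reject H₀.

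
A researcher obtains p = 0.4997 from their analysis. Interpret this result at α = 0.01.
Since p = 0.4997 > α = 0.01, fail to reject H₀.
There is insufficient evidence to reject the null hypothesis; the result is not statistically significant at the 0.01 level.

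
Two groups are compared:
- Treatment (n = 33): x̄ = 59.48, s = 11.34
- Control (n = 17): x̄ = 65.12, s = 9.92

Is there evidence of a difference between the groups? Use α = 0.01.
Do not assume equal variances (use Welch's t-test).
Welch's two-sample t-test:
H₀: μ₁ = μ₂
H₁: μ₁ ≠ μ₂
s₁²/n₁ = 11.34²/33 = 3.8968,  s₂²/n₂ = 9.92²/17 = 5.7886
SE = √(s₁²/n₁ + s₂²/n₂) = √(3.8968 + 5.7886) = 3.1121
df (Welch-Satterthwaite) = (s₁²/n₁ + s₂²/n₂)² / [(s₁²/n₁)²/(n₁-1) + (s₂²/n₂)²/(n₂-1)] ≈ 36.52
t = (x̄₁ - x̄₂) / SE = (59.48 - 65.12) / 3.1121 = -5.64 / 3.1121 = -1.812
p-value = 0.0782

Since p-value > α = 0.01, we fail to reject H₀.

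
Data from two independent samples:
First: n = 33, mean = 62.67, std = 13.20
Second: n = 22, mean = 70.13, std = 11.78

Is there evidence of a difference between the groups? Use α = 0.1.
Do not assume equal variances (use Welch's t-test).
Welch's two-sample t-test:
H₀: μ₁ = μ₂
H₁: μ₁ ≠ μ₂
s₁²/n₁ = 13.20²/33 = 5.2800,  s₂²/n₂ = 11.78²/22 = 6.3077
SE = √(s₁²/n₁ + s₂²/n₂) = √(5.2800 + 6.3077) = 3.4041
df (Welch-Satterthwaite) = (s₁²/n₁ + s₂²/n₂)² / [(s₁²/n₁)²/(n₁-1) + (s₂²/n₂)²/(n₂-1)] ≈ 48.55
t = (x̄₁ - x̄₂) / SE = (62.67 - 70.13) / 3.4041 = -7.46 / 3.4041 = -2.191
p-value = 0.0332

Since p-value < α = 0.1, we reject H₀.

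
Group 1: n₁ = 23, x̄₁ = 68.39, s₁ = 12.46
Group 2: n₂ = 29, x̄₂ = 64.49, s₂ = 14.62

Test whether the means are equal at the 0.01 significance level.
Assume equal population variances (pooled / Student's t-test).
Student's two-sample t-test (equal variances):
H₀: μ₁ = μ₂
H₁: μ₁ ≠ μ₂
df = n₁ + n₂ - 2 = 50
Pooled variance s_p² = [(n₁-1)s₁² + (n₂-1)s₂²] / (n₁ + n₂ - 2) = [(22)(12.46²) + (28)(14.62²)] / 50 = 188.0076
SE = √(s_p²(1/n₁ + 1/n₂)) = √(188.0076 × (1/23 + 1/29)) = 3.8285
t = (x̄₁ - x̄₂) / SE = (68.39 - 64.49) / 3.8285 = 3.90 / 3.8285 = 1.019
p-value = 0.3133

Since p-value > α = 0.01, we fail to reject H₀.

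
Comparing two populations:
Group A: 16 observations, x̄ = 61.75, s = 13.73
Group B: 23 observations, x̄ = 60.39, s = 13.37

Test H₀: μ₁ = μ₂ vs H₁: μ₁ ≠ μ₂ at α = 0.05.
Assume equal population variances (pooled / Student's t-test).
Student's two-sample t-test (equal variances):
H₀: μ₁ = μ₂
H₁: μ₁ ≠ μ₂
df = n₁ + n₂ - 2 = 37
Pooled variance s_p² = [(n₁-1)s₁² + (n₂-1)s₂²] / (n₁ + n₂ - 2) = [(15)(13.73²) + (22)(13.37²)] / 37 = 182.7120
SE = √(s_p²(1/n₁ + 1/n₂)) = √(182.7120 × (1/16 + 1/23)) = 4.4004
t = (x̄₁ - x̄₂) / SE = (61.75 - 60.39) / 4.4004 = 1.36 / 4.4004 = 0.309
p-value = 0.7590

Since p-value > α = 0.05, we fail to reject H₀.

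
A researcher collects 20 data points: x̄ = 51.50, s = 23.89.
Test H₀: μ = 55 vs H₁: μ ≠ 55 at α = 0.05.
One-sample t-test:
H₀: μ = 55
H₁: μ ≠ 55
df = n - 1 = 19
t = (x̄ - μ₀) / (s/√n) = (51.50 - 55) / (23.89/√20) = -0.655
p-value = 0.5202

Since p-value > α = 0.05, we fail to reject H₀.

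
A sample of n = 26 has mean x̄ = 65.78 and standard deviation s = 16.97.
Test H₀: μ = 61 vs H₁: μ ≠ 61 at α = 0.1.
One-sample t-test:
H₀: μ = 61
H₁: μ ≠ 61
df = n - 1 = 25
t = (x̄ - μ₀) / (s/√n) = (65.78 - 61) / (16.97/√26) = 1.436
p-value = 0.1633

Since p-value > α = 0.1, we fail to reject H₀.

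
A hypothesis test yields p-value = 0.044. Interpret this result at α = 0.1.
Since p = 0.044 < α = 0.1, reject H₀.
There is sufficient evidence to reject the null hypothesis; the result is statistically significant at the 0.1 level.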